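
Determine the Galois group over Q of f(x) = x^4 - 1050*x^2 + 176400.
Gal(K/Q) = Z/2Z (cyclic of order 2)

f factors as (x^2 - 840)(x^2 - 210), so the splitting field is K = Q(sqrt(840), sqrt(210)). The squarefree part of 840 is 210 and the squarefree part of 210 is also 210, so sqrt(840) and sqrt(210) are both rational multiples of sqrt(210). Hence Q(sqrt(840)) = Q(sqrt(210)) = Q(sqrt(210)), and the splitting field collapses to a single degree-2 extension with Galois group Z/2Z.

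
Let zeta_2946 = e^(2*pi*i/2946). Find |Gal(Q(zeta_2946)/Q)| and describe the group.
|Gal(Q(zeta_2946)/Q)| = phi(2946) = 980; group ≅ (Z/2946Z)^* ≅ Z/2Z × Z/490Z

The n-th cyclotomic polynomial Φ_2946(x) is the minimal polynomial of zeta_2946 over Q and has degree phi(2946) = 980. So Q(zeta_2946) is a degree-980 Galois extension with Galois group (Z/2946Z)^*. By CRT, (Z/2946Z)^* ≅ (Z/2Z)^* × (Z/3Z)^* × (Z/491Z)^*. Each prime-power unit group is (Z/2Z)^* ≅ trivial group (order 1); (Z/3Z)^* ≅ Z/2Z; (Z/491Z)^* ≅ Z/490Z. Hence Gal(Q(zeta_2946)/Q) ≅ Z/2Z × Z/490Z.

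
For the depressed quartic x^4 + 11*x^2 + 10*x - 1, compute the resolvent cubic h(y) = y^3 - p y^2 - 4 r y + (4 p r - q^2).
h(y) = y^3 - 11*y^2 + 4*y - 144

Identify coefficients: p = 11, q = 10, r = -1.
Plug into h(y) = y^3 - p y^2 - 4 r y + (4 p r - q^2):
  h(y) = y^3 - (11) y^2 - 4*(-1) y + (4*(11)*(-1) - (10)^2)
       = y^3 + (-11) y^2 + (4) y + (-144).
Simplifying: h(y) = y^3 - 11*y^2 + 4*y - 144.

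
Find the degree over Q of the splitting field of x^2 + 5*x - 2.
[K:Q] = 2

The discriminant of x^2 + (5)*x + (-2) is b^2 - 4c = 25 - (-8) = 33. Since 33 is not a perfect square in Q, the polynomial is irreducible over Q. Its two roots generate a degree-2 extension, so [K:Q] = 2.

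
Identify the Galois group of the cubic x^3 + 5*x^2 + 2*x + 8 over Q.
Gal(K/Q) = S_3 (symmetric group of order 6)

Compute the discriminant of x^3 + (5)*x^2 + (2)*x + (8): Δ = -4220. Since Δ is not a rational square, the Galois group is not contained in A_3; it must be the full S_3 (irreducibility of the cubic rules out anything smaller).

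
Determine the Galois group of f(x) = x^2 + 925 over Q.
Gal(K/Q) = Z/2Z (cyclic of order 2)

x^2 + 925 is irreducible over Q since -925 is not a rational square. The splitting field Q(sqrt(-925)) has degree 2 over Q, and its unique nontrivial automorphism is sqrt(-925) ↦ -sqrt(-925). Hence Gal(Q(sqrt(-925))/Q) = Z/2Z.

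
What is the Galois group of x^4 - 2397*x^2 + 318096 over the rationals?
Gal(K/Q) = Z/2Z (cyclic of order 2)

f factors as (x^2 - 2256)(x^2 - 141), so the splitting field is K = Q(sqrt(2256), sqrt(141)). The squarefree part of 2256 is 141 and the squarefree part of 141 is also 141, so sqrt(2256) and sqrt(141) are both rational multiples of sqrt(141). Hence Q(sqrt(2256)) = Q(sqrt(141)) = Q(sqrt(141)), and the splitting field collapses to a single degree-2 extension with Galois group Z/2Z.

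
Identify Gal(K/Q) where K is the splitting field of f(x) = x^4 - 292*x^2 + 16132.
Gal(K/Q) = V_4 (Klein four-group, Z/2Z × Z/2Z)

f factors as (x^2 - 74)(x^2 - 218), so the splitting field is K = Q(sqrt(74), sqrt(218)). The elements 74, 218, 16132 are all non-squares in Q, so sqrt(74) and sqrt(218) generate independent quadratic extensions. Thus [K:Q] = 4 and Gal(K/Q) is generated by the two order-2 automorphisms sqrt(74) ↦ -sqrt(74) and sqrt(218) ↦ -sqrt(218), giving V_4.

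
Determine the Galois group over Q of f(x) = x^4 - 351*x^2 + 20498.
Gal(K/Q) = V_4 (Klein four-group, Z/2Z × Z/2Z)

f factors as (x^2 - 277)(x^2 - 74), so the splitting field is K = Q(sqrt(277), sqrt(74)). The elements 277, 74, 20498 are all non-squares in Q, so sqrt(277) and sqrt(74) generate independent quadratic extensions. Thus [K:Q] = 4 and Gal(K/Q) is generated by the two order-2 automorphisms sqrt(277) ↦ -sqrt(277) and sqrt(74) ↦ -sqrt(74), giving V_4.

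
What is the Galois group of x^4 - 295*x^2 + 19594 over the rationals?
Gal(K/Q) = V_4 (Klein four-group, Z/2Z × Z/2Z)

f factors as (x^2 - 101)(x^2 - 194), so the splitting field is K = Q(sqrt(101), sqrt(194)). The elements 101, 194, 19594 are all non-squares in Q, so sqrt(101) and sqrt(194) generate independent quadratic extensions. Thus [K:Q] = 4 and Gal(K/Q) is generated by the two order-2 automorphisms sqrt(101) ↦ -sqrt(101) and sqrt(194) ↦ -sqrt(194), giving V_4.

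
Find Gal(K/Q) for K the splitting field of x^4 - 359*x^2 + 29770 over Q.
Gal(K/Q) = V_4 (Klein four-group, Z/2Z × Z/2Z)

f factors as (x^2 - 130)(x^2 - 229), so the splitting field is K = Q(sqrt(130), sqrt(229)). The elements 130, 229, 29770 are all non-squares in Q, so sqrt(130) and sqrt(229) generate independent quadratic extensions. Thus [K:Q] = 4 and Gal(K/Q) is generated by the two order-2 automorphisms sqrt(130) ↦ -sqrt(130) and sqrt(229) ↦ -sqrt(229), giving V_4.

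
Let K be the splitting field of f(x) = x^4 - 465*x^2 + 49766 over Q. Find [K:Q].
[K:Q] = 4

f factors as (x^2 - 298)(x^2 - 167); the splitting field is K = Q(sqrt(298), sqrt(167)). Since 298, 167, and 49766 are all non-squares in Q, the three subfields Q(sqrt(298)), Q(sqrt(167)), Q(sqrt(49766)) are distinct degree-2 extensions, so [K:Q] = 4 (Klein four Galois group).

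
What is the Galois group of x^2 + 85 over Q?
Gal(K/Q) = Z/2Z (cyclic of order 2)

x^2 + 85 is irreducible over Q since -85 is not a rational square. The splitting field Q(sqrt(-85)) has degree 2 over Q, and its unique nontrivial automorphism is sqrt(-85) ↦ -sqrt(-85). Hence Gal(Q(sqrt(-85))/Q) = Z/2Z.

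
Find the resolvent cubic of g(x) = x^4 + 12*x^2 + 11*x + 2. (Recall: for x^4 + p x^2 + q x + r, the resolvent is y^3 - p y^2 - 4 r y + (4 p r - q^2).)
h(y) = y^3 - 12*y^2 - 8*y - 25

Identify coefficients: p = 12, q = 11, r = 2.
Plug into h(y) = y^3 - p y^2 - 4 r y + (4 p r - q^2):
  h(y) = y^3 - (12) y^2 - 4*(2) y + (4*(12)*(2) - (11)^2)
       = y^3 + (-12) y^2 + (-8) y + (-25).
Simplifying: h(y) = y^3 - 12*y^2 - 8*y - 25.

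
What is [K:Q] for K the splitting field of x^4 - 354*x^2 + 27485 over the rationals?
[K:Q] = 4

f factors as (x^2 - 115)(x^2 - 239); the splitting field is K = Q(sqrt(115), sqrt(239)). Since 115, 239, and 27485 are all non-squares in Q, the three subfields Q(sqrt(115)), Q(sqrt(239)), Q(sqrt(27485)) are distinct degree-2 extensions, so [K:Q] = 4 (Klein four Galois group).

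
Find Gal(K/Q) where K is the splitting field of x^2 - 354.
Gal(K/Q) = Z/2Z (cyclic of order 2)

x^2 - 354 is irreducible over Q since 354 is not a rational square. The splitting field Q(sqrt(354)) has degree 2 over Q, and its unique nontrivial automorphism is sqrt(354) ↦ -sqrt(354). Hence Gal(Q(sqrt(354))/Q) = Z/2Z.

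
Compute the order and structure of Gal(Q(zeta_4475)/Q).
|Gal(Q(zeta_4475)/Q)| = phi(4475) = 3560; group ≅ (Z/4475Z)^* ≅ Z/20Z × Z/178Z

The n-th cyclotomic polynomial Φ_4475(x) is the minimal polynomial of zeta_4475 over Q and has degree phi(4475) = 3560. So Q(zeta_4475) is a degree-3560 Galois extension with Galois group (Z/4475Z)^*. By CRT, (Z/4475Z)^* ≅ (Z/25Z)^* × (Z/179Z)^*. Each prime-power unit group is (Z/25Z)^* ≅ Z/20Z; (Z/179Z)^* ≅ Z/178Z. Hence Gal(Q(zeta_4475)/Q) ≅ Z/20Z × Z/178Z.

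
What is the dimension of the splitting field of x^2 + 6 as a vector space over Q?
[K:Q] = 2

The discriminant of x^2 + (0)*x + (6) is b^2 - 4c = 0 - (24) = -24. Since -24 is not a perfect square in Q, the polynomial is irreducible over Q. Its two roots generate a degree-2 extension, so [K:Q] = 2.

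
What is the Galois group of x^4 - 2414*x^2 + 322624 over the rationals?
Gal(K/Q) = Z/2Z (cyclic of order 2)

f factors as (x^2 - 142)(x^2 - 2272), so the splitting field is K = Q(sqrt(142), sqrt(2272)). The squarefree part of 142 is 142 and the squarefree part of 2272 is also 142, so sqrt(142) and sqrt(2272) are both rational multiples of sqrt(142). Hence Q(sqrt(142)) = Q(sqrt(2272)) = Q(sqrt(142)), and the splitting field collapses to a single degree-2 extension with Galois group Z/2Z.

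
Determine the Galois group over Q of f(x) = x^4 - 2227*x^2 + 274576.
Gal(K/Q) = Z/2Z (cyclic of order 2)

f factors as (x^2 - 131)(x^2 - 2096), so the splitting field is K = Q(sqrt(131), sqrt(2096)). The squarefree part of 131 is 131 and the squarefree part of 2096 is also 131, so sqrt(131) and sqrt(2096) are both rational multiples of sqrt(131). Hence Q(sqrt(131)) = Q(sqrt(2096)) = Q(sqrt(131)), and the splitting field collapses to a single degree-2 extension with Galois group Z/2Z.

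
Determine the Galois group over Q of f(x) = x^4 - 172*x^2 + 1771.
Gal(K/Q) = V_4 (Klein four-group, Z/2Z × Z/2Z)

f factors as (x^2 - 161)(x^2 - 11), so the splitting field is K = Q(sqrt(161), sqrt(11)). The elements 161, 11, 1771 are all non-squares in Q, so sqrt(161) and sqrt(11) generate independent quadratic extensions. Thus [K:Q] = 4 and Gal(K/Q) is generated by the two order-2 automorphisms sqrt(161) ↦ -sqrt(161) and sqrt(11) ↦ -sqrt(11), giving V_4.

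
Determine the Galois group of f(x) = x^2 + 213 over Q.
Gal(K/Q) = Z/2Z (cyclic of order 2)

x^2 + 213 is irreducible over Q since -213 is not a rational square. The splitting field Q(sqrt(-213)) has degree 2 over Q, and its unique nontrivial automorphism is sqrt(-213) ↦ -sqrt(-213). Hence Gal(Q(sqrt(-213))/Q) = Z/2Z.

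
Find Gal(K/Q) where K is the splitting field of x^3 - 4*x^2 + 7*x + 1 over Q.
Gal(K/Q) = S_3 (symmetric group of order 6)

Compute the discriminant of x^3 + (-4)*x^2 + (7)*x + (1): Δ = -863. Since Δ is not a rational square, the Galois group is not contained in A_3; it must be the full S_3 (irreducibility of the cubic rules out anything smaller).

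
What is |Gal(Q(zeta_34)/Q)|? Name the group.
|Gal(Q(zeta_34)/Q)| = phi(34) = 16; group ≅ (Z/34Z)^* ≅ Z/16Z

The n-th cyclotomic polynomial Φ_34(x) is the minimal polynomial of zeta_34 over Q and has degree phi(34) = 16. So Q(zeta_34) is a degree-16 Galois extension with Galois group (Z/34Z)^*. By CRT, (Z/34Z)^* ≅ (Z/2Z)^* × (Z/17Z)^*. Each prime-power unit group is (Z/2Z)^* ≅ trivial group (order 1); (Z/17Z)^* ≅ Z/16Z. Hence Gal(Q(zeta_34)/Q) ≅ Z/16Z.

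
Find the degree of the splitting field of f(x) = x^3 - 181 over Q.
[K:Q] = 6

x^3 - 181 has one real root r = 181^(1/3) and two complex roots r*zeta_3, r*zeta_3^2 where zeta_3 = e^(2*pi*i/3). The splitting field is Q(r, zeta_3). [Q(r):Q] = 3 and [Q(zeta_3):Q] = 2 with gcd = 1, so [Q(r, zeta_3):Q] = 3 * 2 = 6.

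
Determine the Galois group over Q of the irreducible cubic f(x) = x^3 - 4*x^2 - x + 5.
Gal(K/Q) = S_3 (symmetric group of order 6)

Compute the discriminant of x^3 + (-4)*x^2 + (-1)*x + (5): Δ = 985. Since Δ is not a rational square, the Galois group is not contained in A_3; it must be the full S_3 (irreducibility of the cubic rules out anything smaller).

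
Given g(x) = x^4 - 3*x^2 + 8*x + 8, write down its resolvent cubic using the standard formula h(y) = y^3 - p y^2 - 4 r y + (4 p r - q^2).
h(y) = y^3 + 3*y^2 - 32*y - 160

Identify coefficients: p = -3, q = 8, r = 8.
Plug into h(y) = y^3 - p y^2 - 4 r y + (4 p r - q^2):
  h(y) = y^3 - (-3) y^2 - 4*(8) y + (4*(-3)*(8) - (8)^2)
       = y^3 + (3) y^2 + (-32) y + (-160).
Simplifying: h(y) = y^3 + 3*y^2 - 32*y - 160.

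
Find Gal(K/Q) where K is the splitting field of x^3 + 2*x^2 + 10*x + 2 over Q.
Gal(K/Q) = S_3 (symmetric group of order 6)

Compute the discriminant of x^3 + (2)*x^2 + (10)*x + (2): Δ = -3052. Since Δ is not a rational square, the Galois group is not contained in A_3; it must be the full S_3 (irreducibility of the cubic rules out anything smaller).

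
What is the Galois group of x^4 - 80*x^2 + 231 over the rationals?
Gal(K/Q) = V_4 (Klein four-group, Z/2Z × Z/2Z)

f factors as (x^2 - 3)(x^2 - 77), so the splitting field is K = Q(sqrt(3), sqrt(77)). The elements 3, 77, 231 are all non-squares in Q, so sqrt(3) and sqrt(77) generate independent quadratic extensions. Thus [K:Q] = 4 and Gal(K/Q) is generated by the two order-2 automorphisms sqrt(3) ↦ -sqrt(3) and sqrt(77) ↦ -sqrt(77), giving V_4.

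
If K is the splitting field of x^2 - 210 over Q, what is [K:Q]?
[K:Q] = 2

The polynomial x^2 - 210 is irreducible over Q since 210 is not a perfect square. Its splitting field is Q(sqrt(210)), which has degree 2 over Q.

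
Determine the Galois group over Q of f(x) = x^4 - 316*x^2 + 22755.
Gal(K/Q) = V_4 (Klein four-group, Z/2Z × Z/2Z)

f factors as (x^2 - 111)(x^2 - 205), so the splitting field is K = Q(sqrt(111), sqrt(205)). The elements 111, 205, 22755 are all non-squares in Q, so sqrt(111) and sqrt(205) generate independent quadratic extensions. Thus [K:Q] = 4 and Gal(K/Q) is generated by the two order-2 automorphisms sqrt(111) ↦ -sqrt(111) and sqrt(205) ↦ -sqrt(205), giving V_4.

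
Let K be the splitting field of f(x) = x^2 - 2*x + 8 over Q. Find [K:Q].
[K:Q] = 2

The discriminant of x^2 + (-2)*x + (8) is b^2 - 4c = 4 - (32) = -28. Since -28 is not a perfect square in Q, the polynomial is irreducible over Q. Its two roots generate a degree-2 extension, so [K:Q] = 2.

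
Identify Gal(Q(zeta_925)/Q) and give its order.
|Gal(Q(zeta_925)/Q)| = phi(925) = 720; group ≅ (Z/925Z)^* ≅ Z/20Z × Z/36Z

The n-th cyclotomic polynomial Φ_925(x) is the minimal polynomial of zeta_925 over Q and has degree phi(925) = 720. So Q(zeta_925) is a degree-720 Galois extension with Galois group (Z/925Z)^*. By CRT, (Z/925Z)^* ≅ (Z/25Z)^* × (Z/37Z)^*. Each prime-power unit group is (Z/25Z)^* ≅ Z/20Z; (Z/37Z)^* ≅ Z/36Z. Hence Gal(Q(zeta_925)/Q) ≅ Z/20Z × Z/36Z.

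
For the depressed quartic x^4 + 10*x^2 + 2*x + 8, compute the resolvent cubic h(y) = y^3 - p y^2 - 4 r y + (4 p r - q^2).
h(y) = y^3 - 10*y^2 - 32*y + 316

Identify coefficients: p = 10, q = 2, r = 8.
Plug into h(y) = y^3 - p y^2 - 4 r y + (4 p r - q^2):
  h(y) = y^3 - (10) y^2 - 4*(8) y + (4*(10)*(8) - (2)^2)
       = y^3 + (-10) y^2 + (-32) y + (316).
Simplifying: h(y) = y^3 - 10*y^2 - 32*y + 316.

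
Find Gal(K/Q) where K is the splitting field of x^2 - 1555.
Gal(K/Q) = Z/2Z (cyclic of order 2)

x^2 - 1555 is irreducible over Q since 1555 is not a rational square. The splitting field Q(sqrt(1555)) has degree 2 over Q, and its unique nontrivial automorphism is sqrt(1555) ↦ -sqrt(1555). Hence Gal(Q(sqrt(1555))/Q) = Z/2Z.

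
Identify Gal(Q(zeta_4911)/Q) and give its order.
|Gal(Q(zeta_4911)/Q)| = phi(4911) = 3272; group ≅ (Z/4911Z)^* ≅ Z/2Z × Z/1636Z

The n-th cyclotomic polynomial Φ_4911(x) is the minimal polynomial of zeta_4911 over Q and has degree phi(4911) = 3272. So Q(zeta_4911) is a degree-3272 Galois extension with Galois group (Z/4911Z)^*. By CRT, (Z/4911Z)^* ≅ (Z/3Z)^* × (Z/1637Z)^*. Each prime-power unit group is (Z/3Z)^* ≅ Z/2Z; (Z/1637Z)^* ≅ Z/1636Z. Hence Gal(Q(zeta_4911)/Q) ≅ Z/2Z × Z/1636Z.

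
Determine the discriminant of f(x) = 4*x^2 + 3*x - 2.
Δ = 41

For a quadratic a x^2 + b x + c the discriminant is Δ = b^2 - 4ac = (3)^2 - 4*(4)*(-2) = 9 - (-32) = 41.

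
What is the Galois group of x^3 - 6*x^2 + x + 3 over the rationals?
Gal(K/Q) = S_3 (symmetric group of order 6)

Compute the discriminant of x^3 + (-6)*x^2 + (1)*x + (3): Δ = 2057. Since Δ is not a rational square, the Galois group is not contained in A_3; it must be the full S_3 (irreducibility of the cubic rules out anything smaller).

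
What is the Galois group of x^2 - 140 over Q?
Gal(K/Q) = Z/2Z (cyclic of order 2)

x^2 - 140 is irreducible over Q since 140 is not a rational square. The splitting field Q(sqrt(140)) has degree 2 over Q, and its unique nontrivial automorphism is sqrt(140) ↦ -sqrt(140). Hence Gal(Q(sqrt(140))/Q) = Z/2Z.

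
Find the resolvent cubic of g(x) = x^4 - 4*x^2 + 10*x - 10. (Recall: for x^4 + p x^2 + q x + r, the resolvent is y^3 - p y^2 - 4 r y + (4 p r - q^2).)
h(y) = y^3 + 4*y^2 + 40*y + 60

Identify coefficients: p = -4, q = 10, r = -10.
Plug into h(y) = y^3 - p y^2 - 4 r y + (4 p r - q^2):
  h(y) = y^3 - (-4) y^2 - 4*(-10) y + (4*(-4)*(-10) - (10)^2)
       = y^3 + (4) y^2 + (40) y + (60).
Simplifying: h(y) = y^3 + 4*y^2 + 40*y + 60.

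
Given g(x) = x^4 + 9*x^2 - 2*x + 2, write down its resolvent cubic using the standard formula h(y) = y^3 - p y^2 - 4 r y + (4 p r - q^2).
h(y) = y^3 - 9*y^2 - 8*y + 68

Identify coefficients: p = 9, q = -2, r = 2.
Plug into h(y) = y^3 - p y^2 - 4 r y + (4 p r - q^2):
  h(y) = y^3 - (9) y^2 - 4*(2) y + (4*(9)*(2) - (-2)^2)
       = y^3 + (-9) y^2 + (-8) y + (68).
Simplifying: h(y) = y^3 - 9*y^2 - 8*y + 68.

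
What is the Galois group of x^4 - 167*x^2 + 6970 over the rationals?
Gal(K/Q) = V_4 (Klein four-group, Z/2Z × Z/2Z)

f factors as (x^2 - 82)(x^2 - 85), so the splitting field is K = Q(sqrt(82), sqrt(85)). The elements 82, 85, 6970 are all non-squares in Q, so sqrt(82) and sqrt(85) generate independent quadratic extensions. Thus [K:Q] = 4 and Gal(K/Q) is generated by the two order-2 automorphisms sqrt(82) ↦ -sqrt(82) and sqrt(85) ↦ -sqrt(85), giving V_4.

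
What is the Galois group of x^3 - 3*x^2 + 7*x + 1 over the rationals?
Gal(K/Q) = S_3 (symmetric group of order 6)

Compute the discriminant of x^3 + (-3)*x^2 + (7)*x + (1): Δ = -1228. Since Δ is not a rational square, the Galois group is not contained in A_3; it must be the full S_3 (irreducibility of the cubic rules out anything smaller).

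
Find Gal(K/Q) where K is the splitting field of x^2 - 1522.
Gal(K/Q) = Z/2Z (cyclic of order 2)

x^2 - 1522 is irreducible over Q since 1522 is not a rational square. The splitting field Q(sqrt(1522)) has degree 2 over Q, and its unique nontrivial automorphism is sqrt(1522) ↦ -sqrt(1522). Hence Gal(Q(sqrt(1522))/Q) = Z/2Z.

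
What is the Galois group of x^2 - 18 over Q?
Gal(K/Q) = Z/2Z (cyclic of order 2)

x^2 - 18 is irreducible over Q since 18 is not a rational square. The splitting field Q(sqrt(18)) has degree 2 over Q, and its unique nontrivial automorphism is sqrt(18) ↦ -sqrt(18). Hence Gal(Q(sqrt(18))/Q) = Z/2Z.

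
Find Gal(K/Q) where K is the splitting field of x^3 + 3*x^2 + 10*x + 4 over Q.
Gal(K/Q) = S_3 (symmetric group of order 6)

Compute the discriminant of x^3 + (3)*x^2 + (10)*x + (4): Δ = -1804. Since Δ is not a rational square, the Galois group is not contained in A_3; it must be the full S_3 (irreducibility of the cubic rules out anything smaller).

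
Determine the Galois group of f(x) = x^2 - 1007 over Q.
Gal(K/Q) = Z/2Z (cyclic of order 2)

x^2 - 1007 is irreducible over Q since 1007 is not a rational square. The splitting field Q(sqrt(1007)) has degree 2 over Q, and its unique nontrivial automorphism is sqrt(1007) ↦ -sqrt(1007). Hence Gal(Q(sqrt(1007))/Q) = Z/2Z.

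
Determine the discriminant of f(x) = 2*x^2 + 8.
Δ = -64

For a quadratic a x^2 + b x + c the discriminant is Δ = b^2 - 4ac = (0)^2 - 4*(2)*(8) = 0 - (64) = -64.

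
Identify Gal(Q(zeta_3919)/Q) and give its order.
|Gal(Q(zeta_3919)/Q)| = phi(3919) = 3918; group ≅ (Z/3919Z)^* ≅ Z/3918Z

The n-th cyclotomic polynomial Φ_3919(x) is the minimal polynomial of zeta_3919 over Q and has degree phi(3919) = 3918. So Q(zeta_3919) is a degree-3918 Galois extension with Galois group (Z/3919Z)^*. (Z/3919Z)^* is cyclic since 3919 is an odd prime power (or 4). Hence Gal(Q(zeta_3919)/Q) ≅ Z/3918Z.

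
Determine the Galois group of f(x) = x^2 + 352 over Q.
Gal(K/Q) = Z/2Z (cyclic of order 2)

x^2 + 352 is irreducible over Q since -352 is not a rational square. The splitting field Q(sqrt(-352)) has degree 2 over Q, and its unique nontrivial automorphism is sqrt(-352) ↦ -sqrt(-352). Hence Gal(Q(sqrt(-352))/Q) = Z/2Z.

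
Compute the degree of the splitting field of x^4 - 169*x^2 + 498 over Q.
[K:Q] = 4

f factors as (x^2 - 166)(x^2 - 3); the splitting field is K = Q(sqrt(166), sqrt(3)). Since 166, 3, and 498 are all non-squares in Q, the three subfields Q(sqrt(166)), Q(sqrt(3)), Q(sqrt(498)) are distinct degree-2 extensions, so [K:Q] = 4 (Klein four Galois group).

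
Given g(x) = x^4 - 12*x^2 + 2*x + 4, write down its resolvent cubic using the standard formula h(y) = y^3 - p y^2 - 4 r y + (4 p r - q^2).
h(y) = y^3 + 12*y^2 - 16*y - 196

Identify coefficients: p = -12, q = 2, r = 4.
Plug into h(y) = y^3 - p y^2 - 4 r y + (4 p r - q^2):
  h(y) = y^3 - (-12) y^2 - 4*(4) y + (4*(-12)*(4) - (2)^2)
       = y^3 + (12) y^2 + (-16) y + (-196).
Simplifying: h(y) = y^3 + 12*y^2 - 16*y - 196.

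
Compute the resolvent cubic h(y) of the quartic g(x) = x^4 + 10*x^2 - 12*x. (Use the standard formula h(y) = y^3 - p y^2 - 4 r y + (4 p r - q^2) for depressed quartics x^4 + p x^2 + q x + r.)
h(y) = y^3 - 10*y^2 - 144

Identify coefficients: p = 10, q = -12, r = 0.
Plug into h(y) = y^3 - p y^2 - 4 r y + (4 p r - q^2):
  h(y) = y^3 - (10) y^2 - 4*(0) y + (4*(10)*(0) - (-12)^2)
       = y^3 + (-10) y^2 + (0) y + (-144).
Simplifying: h(y) = y^3 - 10*y^2 - 144.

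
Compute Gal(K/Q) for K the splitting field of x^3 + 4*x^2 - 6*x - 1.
Gal(K/Q) = S_3 (symmetric group of order 6)

Compute the discriminant of x^3 + (4)*x^2 + (-6)*x + (-1): Δ = 2101. Since Δ is not a rational square, the Galois group is not contained in A_3; it must be the full S_3 (irreducibility of the cubic rules out anything smaller).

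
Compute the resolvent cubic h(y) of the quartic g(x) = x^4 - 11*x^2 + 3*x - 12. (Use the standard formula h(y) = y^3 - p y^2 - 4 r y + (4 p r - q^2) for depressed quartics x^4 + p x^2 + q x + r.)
h(y) = y^3 + 11*y^2 + 48*y + 519

Identify coefficients: p = -11, q = 3, r = -12.
Plug into h(y) = y^3 - p y^2 - 4 r y + (4 p r - q^2):
  h(y) = y^3 - (-11) y^2 - 4*(-12) y + (4*(-11)*(-12) - (3)^2)
       = y^3 + (11) y^2 + (48) y + (519).
Simplifying: h(y) = y^3 + 11*y^2 + 48*y + 519.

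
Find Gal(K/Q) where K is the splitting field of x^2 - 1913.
Gal(K/Q) = Z/2Z (cyclic of order 2)

x^2 - 1913 is irreducible over Q since 1913 is not a rational square. The splitting field Q(sqrt(1913)) has degree 2 over Q, and its unique nontrivial automorphism is sqrt(1913) ↦ -sqrt(1913). Hence Gal(Q(sqrt(1913))/Q) = Z/2Z.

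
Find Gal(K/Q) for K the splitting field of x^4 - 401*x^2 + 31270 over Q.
Gal(K/Q) = V_4 (Klein four-group, Z/2Z × Z/2Z)

f factors as (x^2 - 295)(x^2 - 106), so the splitting field is K = Q(sqrt(295), sqrt(106)). The elements 295, 106, 31270 are all non-squares in Q, so sqrt(295) and sqrt(106) generate independent quadratic extensions. Thus [K:Q] = 4 and Gal(K/Q) is generated by the two order-2 automorphisms sqrt(295) ↦ -sqrt(295) and sqrt(106) ↦ -sqrt(106), giving V_4.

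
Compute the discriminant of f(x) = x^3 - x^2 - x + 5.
Δ = -560

For x^3 + a x^2 + b x + c the discriminant is Δ = 18 a b c - 4 a^3 c + a^2 b^2 - 4 b^3 - 27 c^2.
Plug a = -1, b = -1, c = 5:
  18*(-1)*(-1)*(5) - 4*(-1)^3*(5) + (-1)^2*(-1)^2 - 4*(-1)^3 - 27*(5)^2
  = 90 + (20) + 1 + (4) + (-675)
  = -560.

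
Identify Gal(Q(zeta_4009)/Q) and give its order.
|Gal(Q(zeta_4009)/Q)| = phi(4009) = 3780; group ≅ (Z/4009Z)^* ≅ Z/18Z × Z/210Z

The n-th cyclotomic polynomial Φ_4009(x) is the minimal polynomial of zeta_4009 over Q and has degree phi(4009) = 3780. So Q(zeta_4009) is a degree-3780 Galois extension with Galois group (Z/4009Z)^*. By CRT, (Z/4009Z)^* ≅ (Z/19Z)^* × (Z/211Z)^*. Each prime-power unit group is (Z/19Z)^* ≅ Z/18Z; (Z/211Z)^* ≅ Z/210Z. Hence Gal(Q(zeta_4009)/Q) ≅ Z/18Z × Z/210Z.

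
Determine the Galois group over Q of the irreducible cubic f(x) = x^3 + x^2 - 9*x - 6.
Gal(K/Q) = S_3 (symmetric group of order 6)

Compute the discriminant of x^3 + (1)*x^2 + (-9)*x + (-6): Δ = 3021. Since Δ is not a rational square, the Galois group is not contained in A_3; it must be the full S_3 (irreducibility of the cubic rules out anything smaller).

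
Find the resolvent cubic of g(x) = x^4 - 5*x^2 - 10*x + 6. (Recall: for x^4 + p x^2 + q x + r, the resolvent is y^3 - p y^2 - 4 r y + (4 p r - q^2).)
h(y) = y^3 + 5*y^2 - 24*y - 220

Identify coefficients: p = -5, q = -10, r = 6.
Plug into h(y) = y^3 - p y^2 - 4 r y + (4 p r - q^2):
  h(y) = y^3 - (-5) y^2 - 4*(6) y + (4*(-5)*(6) - (-10)^2)
       = y^3 + (5) y^2 + (-24) y + (-220).
Simplifying: h(y) = y^3 + 5*y^2 - 24*y - 220.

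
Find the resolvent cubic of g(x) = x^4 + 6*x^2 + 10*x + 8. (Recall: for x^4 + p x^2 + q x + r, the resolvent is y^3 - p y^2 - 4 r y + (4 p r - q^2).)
h(y) = y^3 - 6*y^2 - 32*y + 92

Identify coefficients: p = 6, q = 10, r = 8.
Plug into h(y) = y^3 - p y^2 - 4 r y + (4 p r - q^2):
  h(y) = y^3 - (6) y^2 - 4*(8) y + (4*(6)*(8) - (10)^2)
       = y^3 + (-6) y^2 + (-32) y + (92).
Simplifying: h(y) = y^3 - 6*y^2 - 32*y + 92.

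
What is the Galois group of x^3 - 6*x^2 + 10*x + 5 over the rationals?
Gal(K/Q) = S_3 (symmetric group of order 6)

Compute the discriminant of x^3 + (-6)*x^2 + (10)*x + (5): Δ = -2155. Since Δ is not a rational square, the Galois group is not contained in A_3; it must be the full S_3 (irreducibility of the cubic rules out anything smaller).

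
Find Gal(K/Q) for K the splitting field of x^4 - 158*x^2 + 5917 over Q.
Gal(K/Q) = V_4 (Klein four-group, Z/2Z × Z/2Z)

f factors as (x^2 - 61)(x^2 - 97), so the splitting field is K = Q(sqrt(61), sqrt(97)). The elements 61, 97, 5917 are all non-squares in Q, so sqrt(61) and sqrt(97) generate independent quadratic extensions. Thus [K:Q] = 4 and Gal(K/Q) is generated by the two order-2 automorphisms sqrt(61) ↦ -sqrt(61) and sqrt(97) ↦ -sqrt(97), giving V_4.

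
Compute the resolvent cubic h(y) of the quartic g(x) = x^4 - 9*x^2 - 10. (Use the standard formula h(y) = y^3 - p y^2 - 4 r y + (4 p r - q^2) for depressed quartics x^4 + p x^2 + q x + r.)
h(y) = y^3 + 9*y^2 + 40*y + 360

Identify coefficients: p = -9, q = 0, r = -10.
Plug into h(y) = y^3 - p y^2 - 4 r y + (4 p r - q^2):
  h(y) = y^3 - (-9) y^2 - 4*(-10) y + (4*(-9)*(-10) - (0)^2)
       = y^3 + (9) y^2 + (40) y + (360).
Simplifying: h(y) = y^3 + 9*y^2 + 40*y + 360.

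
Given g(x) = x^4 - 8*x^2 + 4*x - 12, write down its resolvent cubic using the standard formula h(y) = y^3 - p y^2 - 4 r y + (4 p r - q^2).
h(y) = y^3 + 8*y^2 + 48*y + 368

Identify coefficients: p = -8, q = 4, r = -12.
Plug into h(y) = y^3 - p y^2 - 4 r y + (4 p r - q^2):
  h(y) = y^3 - (-8) y^2 - 4*(-12) y + (4*(-8)*(-12) - (4)^2)
       = y^3 + (8) y^2 + (48) y + (368).
Simplifying: h(y) = y^3 + 8*y^2 + 48*y + 368.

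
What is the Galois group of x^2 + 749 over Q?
Gal(K/Q) = Z/2Z (cyclic of order 2)

x^2 + 749 is irreducible over Q since -749 is not a rational square. The splitting field Q(sqrt(-749)) has degree 2 over Q, and its unique nontrivial automorphism is sqrt(-749) ↦ -sqrt(-749). Hence Gal(Q(sqrt(-749))/Q) = Z/2Z.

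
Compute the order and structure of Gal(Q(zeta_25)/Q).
|Gal(Q(zeta_25)/Q)| = phi(25) = 20; group ≅ (Z/25Z)^* ≅ Z/20Z

The n-th cyclotomic polynomial Φ_25(x) is the minimal polynomial of zeta_25 over Q and has degree phi(25) = 20. So Q(zeta_25) is a degree-20 Galois extension with Galois group (Z/25Z)^*. (Z/25Z)^* is cyclic since 25 is an odd prime power (or 4). Hence Gal(Q(zeta_25)/Q) ≅ Z/20Z.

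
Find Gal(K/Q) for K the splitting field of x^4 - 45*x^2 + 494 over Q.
Gal(K/Q) = V_4 (Klein four-group, Z/2Z × Z/2Z)

f factors as (x^2 - 19)(x^2 - 26), so the splitting field is K = Q(sqrt(19), sqrt(26)). The elements 19, 26, 494 are all non-squares in Q, so sqrt(19) and sqrt(26) generate independent quadratic extensions. Thus [K:Q] = 4 and Gal(K/Q) is generated by the two order-2 automorphisms sqrt(19) ↦ -sqrt(19) and sqrt(26) ↦ -sqrt(26), giving V_4.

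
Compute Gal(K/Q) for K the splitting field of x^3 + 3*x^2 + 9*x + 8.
Gal(K/Q) = S_3 (symmetric group of order 6)

Compute the discriminant of x^3 + (3)*x^2 + (9)*x + (8): Δ = -891. Since Δ is not a rational square, the Galois group is not contained in A_3; it must be the full S_3 (irreducibility of the cubic rules out anything smaller).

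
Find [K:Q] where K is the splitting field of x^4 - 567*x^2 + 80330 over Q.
[K:Q] = 4

f factors as (x^2 - 290)(x^2 - 277); the splitting field is K = Q(sqrt(290), sqrt(277)). Since 290, 277, and 80330 are all non-squares in Q, the three subfields Q(sqrt(290)), Q(sqrt(277)), Q(sqrt(80330)) are distinct degree-2 extensions, so [K:Q] = 4 (Klein four Galois group).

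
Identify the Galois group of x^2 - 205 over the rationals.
Gal(K/Q) = Z/2Z (cyclic of order 2)

x^2 - 205 is irreducible over Q since 205 is not a rational square. The splitting field Q(sqrt(205)) has degree 2 over Q, and its unique nontrivial automorphism is sqrt(205) ↦ -sqrt(205). Hence Gal(Q(sqrt(205))/Q) = Z/2Z.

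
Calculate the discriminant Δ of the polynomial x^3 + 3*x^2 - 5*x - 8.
Δ = 2021

For x^3 + a x^2 + b x + c the discriminant is Δ = 18 a b c - 4 a^3 c + a^2 b^2 - 4 b^3 - 27 c^2.
Plug a = 3, b = -5, c = -8:
  18*(3)*(-5)*(-8) - 4*(3)^3*(-8) + (3)^2*(-5)^2 - 4*(-5)^3 - 27*(-8)^2
  = 2160 + (864) + 225 + (500) + (-1728)
  = 2021.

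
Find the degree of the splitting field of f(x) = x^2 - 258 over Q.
[K:Q] = 2

The polynomial x^2 - 258 is irreducible over Q since 258 is not a perfect square. Its splitting field is Q(sqrt(258)), which has degree 2 over Q.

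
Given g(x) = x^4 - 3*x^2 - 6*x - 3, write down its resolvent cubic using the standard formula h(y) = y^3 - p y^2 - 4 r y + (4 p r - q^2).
h(y) = y^3 + 3*y^2 + 12*y

Identify coefficients: p = -3, q = -6, r = -3.
Plug into h(y) = y^3 - p y^2 - 4 r y + (4 p r - q^2):
  h(y) = y^3 - (-3) y^2 - 4*(-3) y + (4*(-3)*(-3) - (-6)^2)
       = y^3 + (3) y^2 + (12) y + (0).
Simplifying: h(y) = y^3 + 3*y^2 + 12*y.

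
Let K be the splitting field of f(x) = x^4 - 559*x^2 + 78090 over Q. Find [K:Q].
[K:Q] = 4

f factors as (x^2 - 274)(x^2 - 285); the splitting field is K = Q(sqrt(274), sqrt(285)). Since 274, 285, and 78090 are all non-squares in Q, the three subfields Q(sqrt(274)), Q(sqrt(285)), Q(sqrt(78090)) are distinct degree-2 extensions, so [K:Q] = 4 (Klein four Galois group).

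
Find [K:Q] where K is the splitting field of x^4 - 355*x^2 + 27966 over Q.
[K:Q] = 4

f factors as (x^2 - 118)(x^2 - 237); the splitting field is K = Q(sqrt(118), sqrt(237)). Since 118, 237, and 27966 are all non-squares in Q, the three subfields Q(sqrt(118)), Q(sqrt(237)), Q(sqrt(27966)) are distinct degree-2 extensions, so [K:Q] = 4 (Klein four Galois group).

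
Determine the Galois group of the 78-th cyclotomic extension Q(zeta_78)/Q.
|Gal(Q(zeta_78)/Q)| = phi(78) = 24; group ≅ (Z/78Z)^* ≅ Z/2Z × Z/12Z

The n-th cyclotomic polynomial Φ_78(x) is the minimal polynomial of zeta_78 over Q and has degree phi(78) = 24. So Q(zeta_78) is a degree-24 Galois extension with Galois group (Z/78Z)^*. By CRT, (Z/78Z)^* ≅ (Z/2Z)^* × (Z/3Z)^* × (Z/13Z)^*. Each prime-power unit group is (Z/2Z)^* ≅ trivial group (order 1); (Z/3Z)^* ≅ Z/2Z; (Z/13Z)^* ≅ Z/12Z. Hence Gal(Q(zeta_78)/Q) ≅ Z/2Z × Z/12Z.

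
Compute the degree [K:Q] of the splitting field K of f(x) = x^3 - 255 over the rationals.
[K:Q] = 6

x^3 - 255 has one real root r = 255^(1/3) and two complex roots r*zeta_3, r*zeta_3^2 where zeta_3 = e^(2*pi*i/3). The splitting field is Q(r, zeta_3). [Q(r):Q] = 3 and [Q(zeta_3):Q] = 2 with gcd = 1, so [Q(r, zeta_3):Q] = 3 * 2 = 6.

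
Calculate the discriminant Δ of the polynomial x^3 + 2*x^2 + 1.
Δ = -59

For x^3 + a x^2 + b x + c the discriminant is Δ = 18 a b c - 4 a^3 c + a^2 b^2 - 4 b^3 - 27 c^2.
Plug a = 2, b = 0, c = 1:
  18*(2)*(0)*(1) - 4*(2)^3*(1) + (2)^2*(0)^2 - 4*(0)^3 - 27*(1)^2
  = 0 + (-32) + 0 + (0) + (-27)
  = -59.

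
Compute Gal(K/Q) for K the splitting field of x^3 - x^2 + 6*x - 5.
Gal(K/Q) = S_3 (symmetric group of order 6)

Compute the discriminant of x^3 + (-1)*x^2 + (6)*x + (-5): Δ = -983. Since Δ is not a rational square, the Galois group is not contained in A_3; it must be the full S_3 (irreducibility of the cubic rules out anything smaller).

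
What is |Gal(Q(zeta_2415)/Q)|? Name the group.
|Gal(Q(zeta_2415)/Q)| = phi(2415) = 1056; group ≅ (Z/2415Z)^* ≅ Z/2Z × Z/4Z × Z/6Z × Z/22Z

The n-th cyclotomic polynomial Φ_2415(x) is the minimal polynomial of zeta_2415 over Q and has degree phi(2415) = 1056. So Q(zeta_2415) is a degree-1056 Galois extension with Galois group (Z/2415Z)^*. By CRT, (Z/2415Z)^* ≅ (Z/3Z)^* × (Z/5Z)^* × (Z/7Z)^* × (Z/23Z)^*. Each prime-power unit group is (Z/3Z)^* ≅ Z/2Z; (Z/5Z)^* ≅ Z/4Z; (Z/7Z)^* ≅ Z/6Z; (Z/23Z)^* ≅ Z/22Z. Hence Gal(Q(zeta_2415)/Q) ≅ Z/2Z × Z/4Z × Z/6Z × Z/22Z.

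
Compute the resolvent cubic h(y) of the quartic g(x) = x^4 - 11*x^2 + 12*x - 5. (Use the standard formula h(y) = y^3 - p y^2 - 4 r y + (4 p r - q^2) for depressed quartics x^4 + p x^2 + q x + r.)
h(y) = y^3 + 11*y^2 + 20*y + 76

Identify coefficients: p = -11, q = 12, r = -5.
Plug into h(y) = y^3 - p y^2 - 4 r y + (4 p r - q^2):
  h(y) = y^3 - (-11) y^2 - 4*(-5) y + (4*(-11)*(-5) - (12)^2)
       = y^3 + (11) y^2 + (20) y + (76).
Simplifying: h(y) = y^3 + 11*y^2 + 20*y + 76.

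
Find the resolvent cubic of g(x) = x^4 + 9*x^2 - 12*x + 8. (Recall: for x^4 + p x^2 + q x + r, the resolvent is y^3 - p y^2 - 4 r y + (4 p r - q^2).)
h(y) = y^3 - 9*y^2 - 32*y + 144

Identify coefficients: p = 9, q = -12, r = 8.
Plug into h(y) = y^3 - p y^2 - 4 r y + (4 p r - q^2):
  h(y) = y^3 - (9) y^2 - 4*(8) y + (4*(9)*(8) - (-12)^2)
       = y^3 + (-9) y^2 + (-32) y + (144).
Simplifying: h(y) = y^3 - 9*y^2 - 32*y + 144.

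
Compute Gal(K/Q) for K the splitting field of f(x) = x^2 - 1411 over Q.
Gal(K/Q) = Z/2Z (cyclic of order 2)

x^2 - 1411 is irreducible over Q since 1411 is not a rational square. The splitting field Q(sqrt(1411)) has degree 2 over Q, and its unique nontrivial automorphism is sqrt(1411) ↦ -sqrt(1411). Hence Gal(Q(sqrt(1411))/Q) = Z/2Z.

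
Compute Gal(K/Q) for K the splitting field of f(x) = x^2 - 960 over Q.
Gal(K/Q) = Z/2Z (cyclic of order 2)

x^2 - 960 is irreducible over Q since 960 is not a rational square. The splitting field Q(sqrt(960)) has degree 2 over Q, and its unique nontrivial automorphism is sqrt(960) ↦ -sqrt(960). Hence Gal(Q(sqrt(960))/Q) = Z/2Z.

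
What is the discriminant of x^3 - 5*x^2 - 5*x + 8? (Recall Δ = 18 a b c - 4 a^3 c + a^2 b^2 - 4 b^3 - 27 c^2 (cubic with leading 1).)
Δ = 6997

For x^3 + a x^2 + b x + c the discriminant is Δ = 18 a b c - 4 a^3 c + a^2 b^2 - 4 b^3 - 27 c^2.
Plug a = -5, b = -5, c = 8:
  18*(-5)*(-5)*(8) - 4*(-5)^3*(8) + (-5)^2*(-5)^2 - 4*(-5)^3 - 27*(8)^2
  = 3600 + (4000) + 625 + (500) + (-1728)
  = 6997.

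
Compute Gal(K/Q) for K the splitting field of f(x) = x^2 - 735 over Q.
Gal(K/Q) = Z/2Z (cyclic of order 2)

x^2 - 735 is irreducible over Q since 735 is not a rational square. The splitting field Q(sqrt(735)) has degree 2 over Q, and its unique nontrivial automorphism is sqrt(735) ↦ -sqrt(735). Hence Gal(Q(sqrt(735))/Q) = Z/2Z.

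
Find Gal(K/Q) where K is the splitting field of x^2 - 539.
Gal(K/Q) = Z/2Z (cyclic of order 2)

x^2 - 539 is irreducible over Q since 539 is not a rational square. The splitting field Q(sqrt(539)) has degree 2 over Q, and its unique nontrivial automorphism is sqrt(539) ↦ -sqrt(539). Hence Gal(Q(sqrt(539))/Q) = Z/2Z.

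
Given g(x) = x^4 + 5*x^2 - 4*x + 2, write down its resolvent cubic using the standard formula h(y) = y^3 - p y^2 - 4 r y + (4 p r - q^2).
h(y) = y^3 - 5*y^2 - 8*y + 24

Identify coefficients: p = 5, q = -4, r = 2.
Plug into h(y) = y^3 - p y^2 - 4 r y + (4 p r - q^2):
  h(y) = y^3 - (5) y^2 - 4*(2) y + (4*(5)*(2) - (-4)^2)
       = y^3 + (-5) y^2 + (-8) y + (24).
Simplifying: h(y) = y^3 - 5*y^2 - 8*y + 24.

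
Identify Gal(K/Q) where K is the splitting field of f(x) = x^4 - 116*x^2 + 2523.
Gal(K/Q) = V_4 (Klein four-group, Z/2Z × Z/2Z)

f factors as (x^2 - 29)(x^2 - 87), so the splitting field is K = Q(sqrt(29), sqrt(87)). The elements 29, 87, 2523 are all non-squares in Q, so sqrt(29) and sqrt(87) generate independent quadratic extensions. Thus [K:Q] = 4 and Gal(K/Q) is generated by the two order-2 automorphisms sqrt(29) ↦ -sqrt(29) and sqrt(87) ↦ -sqrt(87), giving V_4.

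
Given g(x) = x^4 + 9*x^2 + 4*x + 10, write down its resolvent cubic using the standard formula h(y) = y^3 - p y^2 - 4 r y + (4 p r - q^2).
h(y) = y^3 - 9*y^2 - 40*y + 344

Identify coefficients: p = 9, q = 4, r = 10.
Plug into h(y) = y^3 - p y^2 - 4 r y + (4 p r - q^2):
  h(y) = y^3 - (9) y^2 - 4*(10) y + (4*(9)*(10) - (4)^2)
       = y^3 + (-9) y^2 + (-40) y + (344).
Simplifying: h(y) = y^3 - 9*y^2 - 40*y + 344.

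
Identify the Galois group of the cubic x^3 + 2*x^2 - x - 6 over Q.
Gal(K/Q) = S_3 (symmetric group of order 6)

Compute the discriminant of x^3 + (2)*x^2 + (-1)*x + (-6): Δ = -556. Since Δ is not a rational square, the Galois group is not contained in A_3; it must be the full S_3 (irreducibility of the cubic rules out anything smaller).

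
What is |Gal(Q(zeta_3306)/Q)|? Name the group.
|Gal(Q(zeta_3306)/Q)| = phi(3306) = 1008; group ≅ (Z/3306Z)^* ≅ Z/2Z × Z/18Z × Z/28Z

The n-th cyclotomic polynomial Φ_3306(x) is the minimal polynomial of zeta_3306 over Q and has degree phi(3306) = 1008. So Q(zeta_3306) is a degree-1008 Galois extension with Galois group (Z/3306Z)^*. By CRT, (Z/3306Z)^* ≅ (Z/2Z)^* × (Z/3Z)^* × (Z/19Z)^* × (Z/29Z)^*. Each prime-power unit group is (Z/2Z)^* ≅ trivial group (order 1); (Z/3Z)^* ≅ Z/2Z; (Z/19Z)^* ≅ Z/18Z; (Z/29Z)^* ≅ Z/28Z. Hence Gal(Q(zeta_3306)/Q) ≅ Z/2Z × Z/18Z × Z/28Z.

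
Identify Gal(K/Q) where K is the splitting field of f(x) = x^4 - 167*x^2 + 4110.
Gal(K/Q) = V_4 (Klein four-group, Z/2Z × Z/2Z)

f factors as (x^2 - 30)(x^2 - 137), so the splitting field is K = Q(sqrt(30), sqrt(137)). The elements 30, 137, 4110 are all non-squares in Q, so sqrt(30) and sqrt(137) generate independent quadratic extensions. Thus [K:Q] = 4 and Gal(K/Q) is generated by the two order-2 automorphisms sqrt(30) ↦ -sqrt(30) and sqrt(137) ↦ -sqrt(137), giving V_4.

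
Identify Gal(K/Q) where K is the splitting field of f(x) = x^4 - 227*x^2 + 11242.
Gal(K/Q) = V_4 (Klein four-group, Z/2Z × Z/2Z)

f factors as (x^2 - 73)(x^2 - 154), so the splitting field is K = Q(sqrt(73), sqrt(154)). The elements 73, 154, 11242 are all non-squares in Q, so sqrt(73) and sqrt(154) generate independent quadratic extensions. Thus [K:Q] = 4 and Gal(K/Q) is generated by the two order-2 automorphisms sqrt(73) ↦ -sqrt(73) and sqrt(154) ↦ -sqrt(154), giving V_4.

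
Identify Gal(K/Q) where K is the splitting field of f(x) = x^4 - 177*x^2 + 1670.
Gal(K/Q) = V_4 (Klein four-group, Z/2Z × Z/2Z)

f factors as (x^2 - 10)(x^2 - 167), so the splitting field is K = Q(sqrt(10), sqrt(167)). The elements 10, 167, 1670 are all non-squares in Q, so sqrt(10) and sqrt(167) generate independent quadratic extensions. Thus [K:Q] = 4 and Gal(K/Q) is generated by the two order-2 automorphisms sqrt(10) ↦ -sqrt(10) and sqrt(167) ↦ -sqrt(167), giving V_4.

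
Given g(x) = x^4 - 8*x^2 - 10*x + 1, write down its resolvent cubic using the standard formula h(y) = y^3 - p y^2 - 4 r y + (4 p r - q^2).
h(y) = y^3 + 8*y^2 - 4*y - 132

Identify coefficients: p = -8, q = -10, r = 1.
Plug into h(y) = y^3 - p y^2 - 4 r y + (4 p r - q^2):
  h(y) = y^3 - (-8) y^2 - 4*(1) y + (4*(-8)*(1) - (-10)^2)
       = y^3 + (8) y^2 + (-4) y + (-132).
Simplifying: h(y) = y^3 + 8*y^2 - 4*y - 132.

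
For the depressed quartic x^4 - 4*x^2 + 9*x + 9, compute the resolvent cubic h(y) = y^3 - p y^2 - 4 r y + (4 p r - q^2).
h(y) = y^3 + 4*y^2 - 36*y - 225

Identify coefficients: p = -4, q = 9, r = 9.
Plug into h(y) = y^3 - p y^2 - 4 r y + (4 p r - q^2):
  h(y) = y^3 - (-4) y^2 - 4*(9) y + (4*(-4)*(9) - (9)^2)
       = y^3 + (4) y^2 + (-36) y + (-225).
Simplifying: h(y) = y^3 + 4*y^2 - 36*y - 225.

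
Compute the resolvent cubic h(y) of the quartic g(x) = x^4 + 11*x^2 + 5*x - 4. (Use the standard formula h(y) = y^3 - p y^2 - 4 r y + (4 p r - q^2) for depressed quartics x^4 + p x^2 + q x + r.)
h(y) = y^3 - 11*y^2 + 16*y - 201

Identify coefficients: p = 11, q = 5, r = -4.
Plug into h(y) = y^3 - p y^2 - 4 r y + (4 p r - q^2):
  h(y) = y^3 - (11) y^2 - 4*(-4) y + (4*(11)*(-4) - (5)^2)
       = y^3 + (-11) y^2 + (16) y + (-201).
Simplifying: h(y) = y^3 - 11*y^2 + 16*y - 201.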